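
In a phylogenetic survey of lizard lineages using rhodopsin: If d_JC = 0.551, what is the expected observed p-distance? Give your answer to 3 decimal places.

0.390

p = (3/4)(1 − e^(−4d/3)) = 0.75 × (1 − e^(-0.734667)) = 0.75 × (1 − 0.479665) = 0.390251.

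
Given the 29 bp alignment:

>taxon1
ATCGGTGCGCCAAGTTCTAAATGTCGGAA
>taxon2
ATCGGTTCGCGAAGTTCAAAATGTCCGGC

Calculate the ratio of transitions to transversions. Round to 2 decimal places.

0.20

Transitions are A↔G and C↔T; transversions are all other mismatches.
Transitions: 1. Transversions: 5.
R = 1/5 = 0.20.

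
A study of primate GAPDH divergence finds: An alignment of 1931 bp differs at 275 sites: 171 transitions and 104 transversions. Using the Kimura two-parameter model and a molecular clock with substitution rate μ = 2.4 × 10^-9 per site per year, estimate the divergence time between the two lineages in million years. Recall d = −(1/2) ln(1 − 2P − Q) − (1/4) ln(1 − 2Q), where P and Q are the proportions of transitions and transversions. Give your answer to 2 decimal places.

P = 171/1931 ≈ 0.088555 and Q = 104/1931 ≈ 0.053858.
Under the Kimura two-parameter model, d = −½ ln(1 − 2P − Q) − ¼ ln(1 − 2Q).
1 − 2P − Q = 0.769032, giving −½ ln(0.769032) = 0.131311.
1 − 2Q = 0.892284, giving −¼ ln(0.892284) = 0.028493.
d = 0.131311 + 0.028493 = 0.159804.
Under a molecular clock d = 2μt, so t = d/(2μ) = 0.159804 / (2 × 2.4 × 10^-9) = 33.29 million years.

33.29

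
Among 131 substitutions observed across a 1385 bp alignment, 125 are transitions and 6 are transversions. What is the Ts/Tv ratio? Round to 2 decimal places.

20.83

R = 125/6 = 20.833333… ≈ 20.83 (to 2 d.p.).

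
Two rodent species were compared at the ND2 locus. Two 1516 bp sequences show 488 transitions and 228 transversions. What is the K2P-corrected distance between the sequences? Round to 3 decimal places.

P = 488/1516 ≈ 0.3219 and Q = 228/1516 ≈ 0.150396.
Under the Kimura two-parameter model, d = −½ ln(1 − 2P − Q) − ¼ ln(1 − 2Q).
1 − 2P − Q = 0.205804, giving −½ ln(0.205804) = 0.790416.
1 − 2Q = 0.699208, giving −¼ ln(0.699208) = 0.089452.
d = 0.790416 + 0.089452 = 0.879868.

0.880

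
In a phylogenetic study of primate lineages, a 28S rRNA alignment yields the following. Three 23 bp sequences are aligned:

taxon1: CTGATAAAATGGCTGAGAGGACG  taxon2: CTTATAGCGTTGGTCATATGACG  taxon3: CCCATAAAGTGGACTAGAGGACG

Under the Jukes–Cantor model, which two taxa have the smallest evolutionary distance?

taxon1 and taxon3

taxon1–taxon2: 9/23 differ, p = 0.391, d = 0.553.
taxon1–taxon3: 6/23 differ, p = 0.261, d = 0.321.
taxon2–taxon3: 10/23 differ, p = 0.435, d = 0.650.
The smallest distance is between taxon1 and taxon3.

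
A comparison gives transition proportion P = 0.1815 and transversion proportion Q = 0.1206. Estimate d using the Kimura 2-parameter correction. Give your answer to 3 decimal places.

Under the Kimura two-parameter model, d = −½ ln(1 − 2P − Q) − ¼ ln(1 − 2Q).
1 − 2P − Q = 0.5164, giving −½ ln(0.5164) = 0.330437.
1 − 2Q = 0.7588, giving −¼ ln(0.7588) = 0.069004.
d = 0.330437 + 0.069004 = 0.399441.

0.399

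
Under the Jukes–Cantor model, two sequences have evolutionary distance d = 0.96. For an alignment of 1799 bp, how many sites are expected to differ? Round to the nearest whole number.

Invert JC69: p = (3/4)(1 − e^(−4d/3)) = 0.75 × (1 − e^(-1.28)) = 0.75 × (1 − 0.278037) = 0.541472.
Expected differing sites = pL ≈ 0.541472 × 1799 = 974.108128 ≈ 974.

974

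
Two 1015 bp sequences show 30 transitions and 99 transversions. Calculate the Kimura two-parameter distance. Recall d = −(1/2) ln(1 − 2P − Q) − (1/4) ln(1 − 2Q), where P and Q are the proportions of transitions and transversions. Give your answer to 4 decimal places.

0.1394

P = 30/1015 ≈ 0.029557 and Q = 99/1015 ≈ 0.097537.
Under the Kimura two-parameter model, d = −½ ln(1 − 2P − Q) − ¼ ln(1 − 2Q).
1 − 2P − Q = 0.843349, giving −½ ln(0.843349) = 0.085187.
1 − 2Q = 0.804926, giving −¼ ln(0.804926) = 0.054251.
d = 0.085187 + 0.054251 = 0.139438.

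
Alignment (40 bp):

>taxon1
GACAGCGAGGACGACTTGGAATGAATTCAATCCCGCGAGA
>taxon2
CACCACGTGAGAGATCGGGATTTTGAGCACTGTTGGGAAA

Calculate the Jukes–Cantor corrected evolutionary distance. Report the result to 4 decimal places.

0.9913

The sequences differ at 22 of 40 sites, so p = 22/40 = 0.55.
d = −(3/4) ln(1 − 4p/3) = −0.75 ln(1 − 0.733333) = −0.75 ln(0.266667)
  = −0.75 × (-1.321755) = 0.991316 substitutions/site.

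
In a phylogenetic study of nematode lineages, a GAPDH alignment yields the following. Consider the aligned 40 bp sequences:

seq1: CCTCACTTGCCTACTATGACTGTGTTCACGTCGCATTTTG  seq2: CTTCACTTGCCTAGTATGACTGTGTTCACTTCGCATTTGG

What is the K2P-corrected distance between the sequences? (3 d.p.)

0.107

Of 40 sites, 1 differences are transitions and 3 are transversions, so P = 1/40 = 0.025 and Q = 3/40 = 0.075.
Under the Kimura two-parameter model, d = −½ ln(1 − 2P − Q) − ¼ ln(1 − 2Q).
1 − 2P − Q = 0.875, giving −½ ln(0.875) = 0.066766.
1 − 2Q = 0.85, giving −¼ ln(0.85) = 0.040630.
d = 0.066766 + 0.040630 = 0.107396.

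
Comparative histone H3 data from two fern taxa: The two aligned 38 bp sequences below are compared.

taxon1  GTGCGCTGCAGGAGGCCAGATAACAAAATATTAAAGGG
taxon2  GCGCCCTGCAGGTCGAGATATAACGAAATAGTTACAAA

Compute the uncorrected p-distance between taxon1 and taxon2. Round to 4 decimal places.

0.3684

The sequences differ at 14 of 38 positions.
p = 14/38 = 0.368421… ≈ 0.3684 (to 4 d.p.).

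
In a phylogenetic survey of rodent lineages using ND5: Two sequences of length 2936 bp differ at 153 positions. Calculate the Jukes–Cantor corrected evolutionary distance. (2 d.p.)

0.05

p = 153/2936 ≈ 0.052112.
d = −(3/4) ln(1 − 4p/3) = −0.75 ln(1 − 0.069483) = −0.75 ln(0.930517)
  = −0.75 × (-0.072015) = 0.054011 substitutions/site.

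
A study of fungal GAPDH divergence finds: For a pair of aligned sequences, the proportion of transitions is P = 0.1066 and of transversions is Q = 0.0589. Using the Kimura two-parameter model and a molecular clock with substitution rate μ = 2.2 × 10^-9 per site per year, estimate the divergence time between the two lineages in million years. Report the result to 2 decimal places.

43.21

Under the Kimura two-parameter model, d = −½ ln(1 − 2P − Q) − ¼ ln(1 − 2Q).
1 − 2P − Q = 0.7279, giving −½ ln(0.7279) = 0.158796.
1 − 2Q = 0.8822, giving −¼ ln(0.8822) = 0.031334.
d = 0.158796 + 0.031334 = 0.190130.
Under a molecular clock d = 2μt, so t = d/(2μ) = 0.190130 / (2 × 2.2 × 10^-9) = 43.21 million years.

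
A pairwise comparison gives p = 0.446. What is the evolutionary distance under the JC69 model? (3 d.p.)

0.677

d = −(3/4) ln(1 − 4p/3) = −0.75 ln(1 − 0.594667) = −0.75 ln(0.405333)
  = −0.75 × (-0.903046) = 0.677285 substitutions/site.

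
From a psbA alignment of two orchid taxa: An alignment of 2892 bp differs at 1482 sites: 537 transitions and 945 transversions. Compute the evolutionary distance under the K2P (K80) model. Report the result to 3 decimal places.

0.864

P = 537/2892 ≈ 0.185685 and Q = 945/2892 ≈ 0.326763.
Under the Kimura two-parameter model, d = −½ ln(1 − 2P − Q) − ¼ ln(1 − 2Q).
1 − 2P − Q = 0.301867, giving −½ ln(0.301867) = 0.598884.
1 − 2Q = 0.346474, giving −¼ ln(0.346474) = 0.264987.
d = 0.598884 + 0.264987 = 0.863871.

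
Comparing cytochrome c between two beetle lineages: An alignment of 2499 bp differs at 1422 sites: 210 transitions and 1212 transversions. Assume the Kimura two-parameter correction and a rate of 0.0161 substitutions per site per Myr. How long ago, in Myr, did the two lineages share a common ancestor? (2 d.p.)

43.66

P = 210/2499 ≈ 0.084034 and Q = 1212/2499 ≈ 0.484994.
Under the Kimura two-parameter model, d = −½ ln(1 − 2P − Q) − ¼ ln(1 − 2Q).
1 − 2P − Q = 0.346938, giving −½ ln(0.346938) = 0.529305.
1 − 2Q = 0.030012, giving −¼ ln(0.030012) = 0.876539.
d = 0.529305 + 0.876539 = 1.405844.
Under a molecular clock d = 2μt, so t = d/(2μ) = 1.405844 / (2 × 0.0161) = 43.66 Myr.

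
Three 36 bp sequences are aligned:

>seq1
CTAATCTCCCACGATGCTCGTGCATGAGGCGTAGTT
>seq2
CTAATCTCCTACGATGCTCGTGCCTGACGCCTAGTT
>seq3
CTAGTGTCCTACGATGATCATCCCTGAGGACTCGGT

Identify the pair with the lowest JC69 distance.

seq1–seq2: 4/36 differ, p = 0.111, d = 0.120.
seq1–seq3: 11/36 differ, p = 0.306, d = 0.392.
seq2–seq3: 9/36 differ, p = 0.250, d = 0.304.
The smallest distance is between seq1 and seq2.

seq1 and seq2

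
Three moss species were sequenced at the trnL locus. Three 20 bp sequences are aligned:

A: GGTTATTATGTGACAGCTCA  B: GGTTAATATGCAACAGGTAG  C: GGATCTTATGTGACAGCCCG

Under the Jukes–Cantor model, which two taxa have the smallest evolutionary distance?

A–B: 6/20 differ, p = 0.300, d = 0.383.
A–C: 4/20 differ, p = 0.200, d = 0.233.
B–C: 8/20 differ, p = 0.400, d = 0.572.
The smallest distance is between A and C.

A and C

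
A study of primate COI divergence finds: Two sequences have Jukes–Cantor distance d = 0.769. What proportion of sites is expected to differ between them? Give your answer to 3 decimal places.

p = (3/4)(1 − e^(−4d/3)) = 0.75 × (1 − e^(-1.025333)) = 0.75 × (1 − 0.358677) = 0.480992.

0.481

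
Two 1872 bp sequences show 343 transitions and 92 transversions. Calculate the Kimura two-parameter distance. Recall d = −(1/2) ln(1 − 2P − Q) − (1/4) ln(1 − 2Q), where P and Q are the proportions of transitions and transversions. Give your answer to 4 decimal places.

P = 343/1872 ≈ 0.183226 and Q = 92/1872 ≈ 0.049145.
Under the Kimura two-parameter model, d = −½ ln(1 − 2P − Q) − ¼ ln(1 − 2Q).
1 − 2P − Q = 0.584403, giving −½ ln(0.584403) = 0.268582.
1 − 2Q = 0.90171, giving −¼ ln(0.90171) = 0.025866.
d = 0.268582 + 0.025866 = 0.294448.

0.2944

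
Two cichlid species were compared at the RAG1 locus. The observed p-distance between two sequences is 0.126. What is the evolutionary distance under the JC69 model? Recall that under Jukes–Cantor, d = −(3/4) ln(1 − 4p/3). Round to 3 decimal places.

d = −(3/4) ln(1 − 4p/3) = −0.75 ln(1 − 0.168) = −0.75 ln(0.832)
  = −0.75 × (-0.183923) = 0.137942 substitutions/site.

0.138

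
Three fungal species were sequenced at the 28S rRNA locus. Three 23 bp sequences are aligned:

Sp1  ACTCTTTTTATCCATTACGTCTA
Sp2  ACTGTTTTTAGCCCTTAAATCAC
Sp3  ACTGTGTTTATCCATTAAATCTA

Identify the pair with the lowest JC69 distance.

Sp1–Sp2: 7/23 differ, p = 0.304, d = 0.390.
Sp1–Sp3: 4/23 differ, p = 0.174, d = 0.198.
Sp2–Sp3: 5/23 differ, p = 0.217, d = 0.257.
The smallest distance is between Sp1 and Sp3.

Sp1 and Sp3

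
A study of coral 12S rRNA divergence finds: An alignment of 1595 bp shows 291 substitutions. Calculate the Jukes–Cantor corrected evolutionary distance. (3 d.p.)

0.209

p = 291/1595 ≈ 0.182445.
d = −(3/4) ln(1 − 4p/3) = −0.75 ln(1 − 0.24326) = −0.75 ln(0.75674)
  = −0.75 × (-0.278736) = 0.209052 substitutions/site.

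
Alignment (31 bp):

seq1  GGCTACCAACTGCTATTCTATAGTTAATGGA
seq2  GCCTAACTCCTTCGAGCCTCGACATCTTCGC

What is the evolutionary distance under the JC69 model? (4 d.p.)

The sequences differ at 16 of 31 sites, so p = 16/31 ≈ 0.516129.
d = −(3/4) ln(1 − 4p/3) = −0.75 ln(1 − 0.688172) = −0.75 ln(0.311828)
  = −0.75 × (-1.165304) = 0.873978 substitutions/site.

0.8740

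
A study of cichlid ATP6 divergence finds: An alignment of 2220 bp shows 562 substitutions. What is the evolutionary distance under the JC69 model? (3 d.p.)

0.309

p = 562/2220 ≈ 0.253153.
d = −(3/4) ln(1 − 4p/3) = −0.75 ln(1 − 0.337537) = −0.75 ln(0.662463)
  = −0.75 × (-0.411791) = 0.308843 substitutions/site.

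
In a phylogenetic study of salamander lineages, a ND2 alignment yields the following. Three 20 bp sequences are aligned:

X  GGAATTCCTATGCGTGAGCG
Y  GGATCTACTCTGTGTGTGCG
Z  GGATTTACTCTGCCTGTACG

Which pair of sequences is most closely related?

Y and Z

X–Y: 6/20 differ, p = 0.300, d = 0.383.
X–Z: 6/20 differ, p = 0.300, d = 0.383.
Y–Z: 4/20 differ, p = 0.200, d = 0.233.
The smallest distance is between Y and Z.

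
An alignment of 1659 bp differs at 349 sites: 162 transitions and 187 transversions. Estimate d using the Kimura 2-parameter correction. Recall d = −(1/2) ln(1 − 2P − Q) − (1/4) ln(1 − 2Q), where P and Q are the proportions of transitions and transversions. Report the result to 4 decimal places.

P = 162/1659 ≈ 0.097649 and Q = 187/1659 ≈ 0.112719.
Under the Kimura two-parameter model, d = −½ ln(1 − 2P − Q) − ¼ ln(1 − 2Q).
1 − 2P − Q = 0.691983, giving −½ ln(0.691983) = 0.184097.
1 − 2Q = 0.774562, giving −¼ ln(0.774562) = 0.063864.
d = 0.184097 + 0.063864 = 0.247961.

0.2480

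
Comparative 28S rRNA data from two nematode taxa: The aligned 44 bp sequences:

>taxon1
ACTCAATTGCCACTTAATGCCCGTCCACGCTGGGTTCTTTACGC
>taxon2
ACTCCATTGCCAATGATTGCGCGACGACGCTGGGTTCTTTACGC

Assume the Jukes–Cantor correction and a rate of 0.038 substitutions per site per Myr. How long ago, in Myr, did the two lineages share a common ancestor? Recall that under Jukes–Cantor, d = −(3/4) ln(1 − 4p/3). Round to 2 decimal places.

The sequences differ at 7 of 44 sites (5, 13, 15, 17, 21, 24, 26), so p = 7/44 ≈ 0.159091.
d = −(3/4) ln(1 − 4p/3) = −0.75 ln(1 − 0.212121) = −0.75 ln(0.787879)
  = −0.75 × (-0.238411) = 0.178808 substitutions/site.
Under a molecular clock d = 2μt, so t = d/(2μ) = 0.178808 / (2 × 0.038) = 2.35 Myr.

2.35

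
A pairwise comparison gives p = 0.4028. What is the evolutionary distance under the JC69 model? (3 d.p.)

d = −(3/4) ln(1 − 4p/3) = −0.75 ln(1 − 0.537067) = −0.75 ln(0.462933)
  = −0.75 × (-0.770173) = 0.577630 substitutions/site.

0.578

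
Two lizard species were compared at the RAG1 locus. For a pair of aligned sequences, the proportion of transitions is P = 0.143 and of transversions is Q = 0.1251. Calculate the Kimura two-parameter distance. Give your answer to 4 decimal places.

0.3367

Under the Kimura two-parameter model, d = −½ ln(1 − 2P − Q) − ¼ ln(1 − 2Q).
1 − 2P − Q = 0.5889, giving −½ ln(0.5889) = 0.264749.
1 − 2Q = 0.7498, giving −¼ ln(0.7498) = 0.071987.
d = 0.264749 + 0.071987 = 0.336736.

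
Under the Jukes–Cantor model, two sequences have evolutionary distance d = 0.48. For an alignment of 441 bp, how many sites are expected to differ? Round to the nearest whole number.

156

Invert JC69: p = (3/4)(1 − e^(−4d/3)) = 0.75 × (1 − e^(-0.64)) = 0.75 × (1 − 0.527292) = 0.354531.
Expected differing sites = pL ≈ 0.354531 × 441 = 156.348171 ≈ 156.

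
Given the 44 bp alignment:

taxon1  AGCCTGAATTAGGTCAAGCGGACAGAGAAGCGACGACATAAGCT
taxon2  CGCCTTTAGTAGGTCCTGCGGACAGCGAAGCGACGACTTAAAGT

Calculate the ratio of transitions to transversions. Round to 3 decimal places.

Transitions are A↔G and C↔T; transversions are all other mismatches.
Transitions: 1. Transversions: 9.
R = 1/9 = 0.111111… ≈ 0.111 (to 3 d.p.).

0.111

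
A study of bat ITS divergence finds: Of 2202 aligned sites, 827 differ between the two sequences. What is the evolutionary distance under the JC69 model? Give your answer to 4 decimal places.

0.5210

p = 827/2202 ≈ 0.375568.
d = −(3/4) ln(1 − 4p/3) = −0.75 ln(1 − 0.500757) = −0.75 ln(0.499243)
  = −0.75 × (-0.694662) = 0.520997 substitutions/site.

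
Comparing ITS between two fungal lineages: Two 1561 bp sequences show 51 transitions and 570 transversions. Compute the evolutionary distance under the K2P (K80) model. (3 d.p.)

0.609

P = 51/1561 ≈ 0.032671 and Q = 570/1561 ≈ 0.365151.
Under the Kimura two-parameter model, d = −½ ln(1 − 2P − Q) − ¼ ln(1 − 2Q).
1 − 2P − Q = 0.569507, giving −½ ln(0.569507) = 0.281492.
1 − 2Q = 0.269698, giving −¼ ln(0.269698) = 0.327613.
d = 0.281492 + 0.327613 = 0.609105.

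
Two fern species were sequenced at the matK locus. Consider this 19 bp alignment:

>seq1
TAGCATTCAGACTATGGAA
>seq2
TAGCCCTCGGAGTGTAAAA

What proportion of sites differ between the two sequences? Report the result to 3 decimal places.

The sequences differ at 7 of 19 positions (sites 5, 6, 9, 12, 14, 16, 17).
p = 7/19 = 0.368421… ≈ 0.368 (to 3 d.p.).

0.368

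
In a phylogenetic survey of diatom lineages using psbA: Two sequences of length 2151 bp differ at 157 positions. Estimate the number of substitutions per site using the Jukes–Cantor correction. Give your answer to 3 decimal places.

0.077

p = 157/2151 ≈ 0.072989.
d = −(3/4) ln(1 − 4p/3) = −0.75 ln(1 − 0.097319) = −0.75 ln(0.902681)
  = −0.75 × (-0.102386) = 0.076790 substitutions/site.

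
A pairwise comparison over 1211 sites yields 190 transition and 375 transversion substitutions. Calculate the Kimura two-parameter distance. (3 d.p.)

0.730

P = 190/1211 ≈ 0.156895 and Q = 375/1211 ≈ 0.309661.
Under the Kimura two-parameter model, d = −½ ln(1 − 2P − Q) − ¼ ln(1 − 2Q).
1 − 2P − Q = 0.376549, giving −½ ln(0.376549) = 0.488354.
1 − 2Q = 0.380678, giving −¼ ln(0.380678) = 0.241450.
d = 0.488354 + 0.241450 = 0.729804.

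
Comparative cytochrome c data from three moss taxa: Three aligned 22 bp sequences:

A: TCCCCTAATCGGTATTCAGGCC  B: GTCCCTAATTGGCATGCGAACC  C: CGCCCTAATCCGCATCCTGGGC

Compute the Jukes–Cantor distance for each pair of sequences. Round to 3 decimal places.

d(A,B) = 0.497, d(A,C) = 0.414, d(B,C) = 0.591

A–B: 8/22 sites differ → p ≈ 0.363636, d = −0.75 ln(1 − 0.484848) = 0.497470 ≈ 0.497.
A–C: 7/22 sites differ → p ≈ 0.318182, d = −0.75 ln(1 − 0.424243) = 0.414052 ≈ 0.414.
B–C: 9/22 sites differ → p ≈ 0.409091, d = −0.75 ln(1 − 0.545455) = 0.591344 ≈ 0.591.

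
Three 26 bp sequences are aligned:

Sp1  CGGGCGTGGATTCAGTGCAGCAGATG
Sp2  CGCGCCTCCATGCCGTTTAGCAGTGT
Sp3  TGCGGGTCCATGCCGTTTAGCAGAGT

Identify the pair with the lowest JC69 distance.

Sp2 and Sp3

Sp1–Sp2: 11/26 differ, p = 0.423, d = 0.623.
Sp1–Sp3: 11/26 differ, p = 0.423, d = 0.623.
Sp2–Sp3: 4/26 differ, p = 0.154, d = 0.172.
The smallest distance is between Sp2 and Sp3.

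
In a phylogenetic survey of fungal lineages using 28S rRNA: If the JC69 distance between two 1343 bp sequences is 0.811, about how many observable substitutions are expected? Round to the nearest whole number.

Invert JC69: p = (3/4)(1 − e^(−4d/3)) = 0.75 × (1 − e^(-1.081333)) = 0.75 × (1 − 0.339143) = 0.495643.
Expected differing sites = pL ≈ 0.495643 × 1343 = 665.648549 ≈ 666.

666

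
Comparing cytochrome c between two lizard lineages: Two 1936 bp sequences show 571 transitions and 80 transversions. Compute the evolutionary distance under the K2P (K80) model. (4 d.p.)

P = 571/1936 ≈ 0.294938 and Q = 80/1936 ≈ 0.041322.
Under the Kimura two-parameter model, d = −½ ln(1 − 2P − Q) − ¼ ln(1 − 2Q).
1 − 2P − Q = 0.368802, giving −½ ln(0.368802) = 0.498748.
1 − 2Q = 0.917356, giving −¼ ln(0.917356) = 0.021565.
d = 0.498748 + 0.021565 = 0.520313.

0.5203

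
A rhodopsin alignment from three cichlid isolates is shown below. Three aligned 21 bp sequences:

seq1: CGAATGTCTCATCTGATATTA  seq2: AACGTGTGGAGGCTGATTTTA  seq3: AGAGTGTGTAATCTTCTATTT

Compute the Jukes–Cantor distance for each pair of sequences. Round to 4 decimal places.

d(seq1,seq2) = 0.7557, d(seq1,seq3) = 0.4408, d(seq2,seq3) = 0.6355

seq1–seq2: 10/21 sites differ → p ≈ 0.47619, d = −0.75 ln(1 − 0.63492) = 0.755729 ≈ 0.7557.
seq1–seq3: 7/21 sites differ → p ≈ 0.333333, d = −0.75 ln(1 − 0.444444) = 0.440839 ≈ 0.4408.
seq2–seq3: 9/21 sites differ → p ≈ 0.428571, d = −0.75 ln(1 − 0.571428) = 0.635472 ≈ 0.6355.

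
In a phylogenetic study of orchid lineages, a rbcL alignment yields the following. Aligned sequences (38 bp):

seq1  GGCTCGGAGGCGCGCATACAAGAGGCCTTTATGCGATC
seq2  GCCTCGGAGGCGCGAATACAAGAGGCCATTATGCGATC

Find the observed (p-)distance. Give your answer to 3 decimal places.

The sequences differ at 3 of 38 positions (sites 2, 15, 28).
p = 3/38 = 0.078947… ≈ 0.079 (to 3 d.p.).

0.079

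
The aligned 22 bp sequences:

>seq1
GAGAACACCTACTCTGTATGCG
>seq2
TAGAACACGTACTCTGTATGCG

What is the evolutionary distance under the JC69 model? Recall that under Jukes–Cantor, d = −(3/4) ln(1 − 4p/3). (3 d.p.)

The sequences differ at 2 of 22 sites (1, 9), so p = 2/22 ≈ 0.090909.
d = −(3/4) ln(1 − 4p/3) = −0.75 ln(1 − 0.121212) = −0.75 ln(0.878788)
  = −0.75 × (-0.129212) = 0.096909 substitutions/site.

0.097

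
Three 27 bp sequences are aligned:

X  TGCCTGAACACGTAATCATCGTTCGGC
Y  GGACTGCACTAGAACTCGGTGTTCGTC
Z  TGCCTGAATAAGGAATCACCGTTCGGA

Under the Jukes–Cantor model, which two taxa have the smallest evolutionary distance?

X and Z

X–Y: 11/27 differ, p = 0.407, d = 0.588.
X–Z: 5/27 differ, p = 0.185, d = 0.213.
Y–Z: 12/27 differ, p = 0.444, d = 0.673.
The smallest distance is between X and Z.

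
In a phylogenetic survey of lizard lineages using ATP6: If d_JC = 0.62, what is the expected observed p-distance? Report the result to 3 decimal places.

0.422

p = (3/4)(1 − e^(−4d/3)) = 0.75 × (1 − e^(-0.826667)) = 0.75 × (1 − 0.437505) = 0.421871.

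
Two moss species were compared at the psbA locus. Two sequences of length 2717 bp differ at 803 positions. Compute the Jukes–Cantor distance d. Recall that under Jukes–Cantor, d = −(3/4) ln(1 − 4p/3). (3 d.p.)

0.376

p = 803/2717 ≈ 0.295547.
d = −(3/4) ln(1 − 4p/3) = −0.75 ln(1 − 0.394063) = −0.75 ln(0.605937)
  = −0.75 × (-0.500979) = 0.375734 substitutions/site.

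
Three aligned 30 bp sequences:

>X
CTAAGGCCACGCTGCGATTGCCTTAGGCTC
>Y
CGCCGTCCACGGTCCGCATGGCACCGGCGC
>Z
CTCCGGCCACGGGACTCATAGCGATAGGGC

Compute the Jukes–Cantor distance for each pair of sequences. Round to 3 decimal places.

d(X,Y) = 0.647, d(X,Z) = 0.931, d(Y,Z) = 0.503

X–Y: 13/30 sites differ → p ≈ 0.433333, d = −0.75 ln(1 − 0.577777) = 0.646666 ≈ 0.647.
X–Z: 16/30 sites differ → p ≈ 0.533333, d = −0.75 ln(1 − 0.711111) = 0.931285 ≈ 0.931.
Y–Z: 11/30 sites differ → p ≈ 0.366667, d = −0.75 ln(1 − 0.488889) = 0.503376 ≈ 0.503.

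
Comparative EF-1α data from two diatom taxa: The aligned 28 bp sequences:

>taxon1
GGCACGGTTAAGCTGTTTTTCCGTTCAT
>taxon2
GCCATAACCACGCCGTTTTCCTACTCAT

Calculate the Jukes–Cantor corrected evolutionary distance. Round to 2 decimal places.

0.64

The sequences differ at 12 of 28 sites, so p = 12/28 ≈ 0.428571.
d = −(3/4) ln(1 − 4p/3) = −0.75 ln(1 − 0.571428) = −0.75 ln(0.428572)
  = −0.75 × (-0.847297) = 0.635473 substitutions/site.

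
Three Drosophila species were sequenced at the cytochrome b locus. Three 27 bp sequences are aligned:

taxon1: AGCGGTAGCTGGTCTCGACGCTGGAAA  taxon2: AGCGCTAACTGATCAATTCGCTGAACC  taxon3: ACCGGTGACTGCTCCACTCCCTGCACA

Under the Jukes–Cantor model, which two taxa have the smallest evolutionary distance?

taxon2 and taxon3

taxon1–taxon2: 10/27 differ, p = 0.370, d = 0.511.
taxon1–taxon3: 11/27 differ, p = 0.407, d = 0.588.
taxon2–taxon3: 9/27 differ, p = 0.333, d = 0.441.
The smallest distance is between taxon2 and taxon3.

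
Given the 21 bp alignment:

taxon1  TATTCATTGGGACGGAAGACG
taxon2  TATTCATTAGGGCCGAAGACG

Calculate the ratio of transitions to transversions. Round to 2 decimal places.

Transitions are A↔G and C↔T; transversions are all other mismatches.
Transitions: 2. Transversions: 1.
R = 2/1 = 2.00.

2.00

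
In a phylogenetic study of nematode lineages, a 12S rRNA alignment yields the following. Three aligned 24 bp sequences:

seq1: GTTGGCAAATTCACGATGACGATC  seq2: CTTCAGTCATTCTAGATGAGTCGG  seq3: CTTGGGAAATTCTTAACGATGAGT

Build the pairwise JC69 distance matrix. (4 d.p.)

seq1–seq2: 13/24 sites differ → p ≈ 0.541667, d = −0.75 ln(1 − 0.722223) = 0.960702 ≈ 0.9607.
seq1–seq3: 9/24 sites differ → p = 0.375, d = −0.75 ln(1 − 0.5) = 0.519860 ≈ 0.5199.
seq2–seq3: 11/24 sites differ → p ≈ 0.458333, d = −0.75 ln(1 − 0.611111) = 0.708346 ≈ 0.7083.

d(seq1,seq2) = 0.9607, d(seq1,seq3) = 0.5199, d(seq2,seq3) = 0.7083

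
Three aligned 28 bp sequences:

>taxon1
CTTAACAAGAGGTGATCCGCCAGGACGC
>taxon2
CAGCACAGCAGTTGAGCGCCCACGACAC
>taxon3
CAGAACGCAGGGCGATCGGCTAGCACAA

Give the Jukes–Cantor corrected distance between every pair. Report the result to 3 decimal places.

d(taxon1,taxon2) = 0.556, d(taxon1,taxon3) = 0.635, d(taxon2,taxon3) = 0.724

taxon1–taxon2: 11/28 sites differ → p ≈ 0.392857, d = −0.75 ln(1 − 0.523809) = 0.556452 ≈ 0.556.
taxon1–taxon3: 12/28 sites differ → p ≈ 0.428571, d = −0.75 ln(1 − 0.571428) = 0.635472 ≈ 0.635.
taxon2–taxon3: 13/28 sites differ → p ≈ 0.464286, d = −0.75 ln(1 − 0.619048) = 0.723811 ≈ 0.724.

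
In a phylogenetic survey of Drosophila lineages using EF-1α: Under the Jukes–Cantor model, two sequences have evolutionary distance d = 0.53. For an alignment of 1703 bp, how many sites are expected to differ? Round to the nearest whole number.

647

Invert JC69: p = (3/4)(1 − e^(−4d/3)) = 0.75 × (1 − e^(-0.706667)) = 0.75 × (1 − 0.493286) = 0.380036.
Expected differing sites = pL ≈ 0.380036 × 1703 = 647.201308 ≈ 647.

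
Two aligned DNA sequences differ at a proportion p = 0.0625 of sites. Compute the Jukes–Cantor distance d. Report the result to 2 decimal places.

d = −(3/4) ln(1 − 4p/3) = −0.75 ln(1 − 0.083333) = −0.75 ln(0.916667)
  = −0.75 × (-0.087011) = 0.065258 substitutions/site.

0.07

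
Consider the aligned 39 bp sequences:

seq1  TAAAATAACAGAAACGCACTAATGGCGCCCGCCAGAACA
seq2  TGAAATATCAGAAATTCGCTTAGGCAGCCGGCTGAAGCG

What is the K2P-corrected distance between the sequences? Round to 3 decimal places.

0.557

Of 39 sites, 8 differences are transitions and 7 are transversions, so P = 8/39 ≈ 0.205128 and Q = 7/39 ≈ 0.179487.
Under the Kimura two-parameter model, d = −½ ln(1 − 2P − Q) − ¼ ln(1 − 2Q).
1 − 2P − Q = 0.410257, giving −½ ln(0.410257) = 0.445486.
1 − 2Q = 0.641026, giving −¼ ln(0.641026) = 0.111171.
d = 0.445486 + 0.111171 = 0.556657.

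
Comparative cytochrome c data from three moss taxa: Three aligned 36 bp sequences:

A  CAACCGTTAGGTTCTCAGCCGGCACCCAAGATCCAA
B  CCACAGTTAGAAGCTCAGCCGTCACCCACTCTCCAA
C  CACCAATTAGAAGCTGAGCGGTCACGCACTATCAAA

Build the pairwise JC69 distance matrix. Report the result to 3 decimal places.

A–B: 9/36 sites differ → p = 0.25, d = −0.75 ln(1 − 0.333333) = 0.304098 ≈ 0.304.
A–C: 13/36 sites differ → p ≈ 0.361111, d = −0.75 ln(1 − 0.481481) = 0.492584 ≈ 0.493.
B–C: 8/36 sites differ → p ≈ 0.222222, d = −0.75 ln(1 − 0.296296) = 0.263548 ≈ 0.264.

d(A,B) = 0.304, d(A,C) = 0.493, d(B,C) = 0.264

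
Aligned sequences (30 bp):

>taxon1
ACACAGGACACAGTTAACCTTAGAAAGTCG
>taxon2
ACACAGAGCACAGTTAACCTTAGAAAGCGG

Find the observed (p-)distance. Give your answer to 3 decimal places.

0.133

The sequences differ at 4 of 30 positions (sites 7, 8, 28, 29).
p = 4/30 = 0.133333… ≈ 0.133 (to 3 d.p.).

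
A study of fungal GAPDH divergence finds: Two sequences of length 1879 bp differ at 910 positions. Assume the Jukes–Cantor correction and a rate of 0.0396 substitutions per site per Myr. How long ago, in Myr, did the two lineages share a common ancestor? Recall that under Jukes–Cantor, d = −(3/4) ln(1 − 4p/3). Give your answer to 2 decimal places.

p = 910/1879 ≈ 0.4843.
d = −(3/4) ln(1 − 4p/3) = −0.75 ln(1 − 0.645733) = −0.75 ln(0.354267)
  = −0.75 × (-1.037704) = 0.778278 substitutions/site.
Under a molecular clock d = 2μt, so t = d/(2μ) = 0.778278 / (2 × 0.0396) = 9.83 Myr.

9.83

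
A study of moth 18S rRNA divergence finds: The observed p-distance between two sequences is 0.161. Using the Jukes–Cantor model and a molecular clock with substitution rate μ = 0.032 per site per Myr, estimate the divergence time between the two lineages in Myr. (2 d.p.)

d = −(3/4) ln(1 − 4p/3) = −0.75 ln(1 − 0.214667) = −0.75 ln(0.785333)
  = −0.75 × (-0.241647) = 0.181235 substitutions/site.
Under a molecular clock d = 2μt, so t = d/(2μ) = 0.181235 / (2 × 0.032) = 2.83 Myr.

2.83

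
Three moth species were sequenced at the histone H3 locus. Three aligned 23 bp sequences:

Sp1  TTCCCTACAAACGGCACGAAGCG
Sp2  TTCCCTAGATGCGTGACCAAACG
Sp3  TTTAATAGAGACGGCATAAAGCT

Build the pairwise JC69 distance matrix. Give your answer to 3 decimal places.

d(Sp1,Sp2) = 0.390, d(Sp1,Sp3) = 0.467, d(Sp2,Sp3) = 0.761

Sp1–Sp2: 7/23 sites differ → p ≈ 0.304348, d = −0.75 ln(1 − 0.405797) = 0.390401 ≈ 0.390.
Sp1–Sp3: 8/23 sites differ → p ≈ 0.347826, d = −0.75 ln(1 − 0.463768) = 0.467391 ≈ 0.467.
Sp2–Sp3: 11/23 sites differ → p ≈ 0.478261, d = −0.75 ln(1 − 0.637681) = 0.761423 ≈ 0.761.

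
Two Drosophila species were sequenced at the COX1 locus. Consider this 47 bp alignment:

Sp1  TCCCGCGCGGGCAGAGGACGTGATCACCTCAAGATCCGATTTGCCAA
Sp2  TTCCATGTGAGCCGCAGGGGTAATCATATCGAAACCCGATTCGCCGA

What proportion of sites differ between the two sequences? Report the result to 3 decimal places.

The sequences differ at 18 of 47 positions.
p = 18/47 = 0.382978… ≈ 0.383 (to 3 d.p.).

0.383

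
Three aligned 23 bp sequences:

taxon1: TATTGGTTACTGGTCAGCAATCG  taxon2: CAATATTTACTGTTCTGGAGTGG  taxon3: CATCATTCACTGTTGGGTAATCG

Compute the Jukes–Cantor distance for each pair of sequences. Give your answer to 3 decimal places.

d(taxon1,taxon2) = 0.553, d(taxon1,taxon3) = 0.553, d(taxon2,taxon3) = 0.467

taxon1–taxon2: 9/23 sites differ → p ≈ 0.391304, d = −0.75 ln(1 − 0.521739) = 0.553199 ≈ 0.553.
taxon1–taxon3: 9/23 sites differ → p ≈ 0.391304, d = −0.75 ln(1 − 0.521739) = 0.553199 ≈ 0.553.
taxon2–taxon3: 8/23 sites differ → p ≈ 0.347826, d = −0.75 ln(1 − 0.463768) = 0.467391 ≈ 0.467.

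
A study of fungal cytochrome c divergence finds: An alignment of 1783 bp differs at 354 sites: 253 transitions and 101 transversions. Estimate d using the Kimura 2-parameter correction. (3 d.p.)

0.238

P = 253/1783 ≈ 0.141896 and Q = 101/1783 ≈ 0.056646.
Under the Kimura two-parameter model, d = −½ ln(1 − 2P − Q) − ¼ ln(1 − 2Q).
1 − 2P − Q = 0.659562, giving −½ ln(0.659562) = 0.208090.
1 − 2Q = 0.886708, giving −¼ ln(0.886708) = 0.030060.
d = 0.208090 + 0.030060 = 0.238150.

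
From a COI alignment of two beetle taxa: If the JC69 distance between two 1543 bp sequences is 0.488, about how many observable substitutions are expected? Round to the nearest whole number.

554

Invert JC69: p = (3/4)(1 − e^(−4d/3)) = 0.75 × (1 − e^(-0.650667)) = 0.75 × (1 − 0.521698) = 0.358727.
Expected differing sites = pL ≈ 0.358727 × 1543 = 553.515761 ≈ 554.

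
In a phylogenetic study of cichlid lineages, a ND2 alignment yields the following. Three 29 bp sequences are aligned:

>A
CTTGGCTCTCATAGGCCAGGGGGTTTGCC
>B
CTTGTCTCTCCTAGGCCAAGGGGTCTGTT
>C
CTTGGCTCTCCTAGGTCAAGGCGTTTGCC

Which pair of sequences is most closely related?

A–B: 6/29 differ, p = 0.207, d = 0.242.
A–C: 4/29 differ, p = 0.138, d = 0.152.
B–C: 6/29 differ, p = 0.207, d = 0.242.
The smallest distance is between A and C.

A and C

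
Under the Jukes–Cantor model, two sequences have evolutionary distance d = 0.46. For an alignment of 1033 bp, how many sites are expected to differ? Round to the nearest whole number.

Invert JC69: p = (3/4)(1 − e^(−4d/3)) = 0.75 × (1 − e^(-0.613333)) = 0.75 × (1 − 0.541543) = 0.343843.
Expected differing sites = pL ≈ 0.343843 × 1033 = 355.189819 ≈ 355.

355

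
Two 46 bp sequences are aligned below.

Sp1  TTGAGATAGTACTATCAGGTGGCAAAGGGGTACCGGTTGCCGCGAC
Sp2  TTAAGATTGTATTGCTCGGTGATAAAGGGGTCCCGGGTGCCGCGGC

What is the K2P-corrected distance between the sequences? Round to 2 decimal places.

Of 46 sites, 8 differences are transitions and 4 are transversions, so P = 8/46 ≈ 0.173913 and Q = 4/46 ≈ 0.086957.
Under the Kimura two-parameter model, d = −½ ln(1 − 2P − Q) − ¼ ln(1 − 2Q).
1 − 2P − Q = 0.565217, giving −½ ln(0.565217) = 0.285273.
1 − 2Q = 0.826086, giving −¼ ln(0.826086) = 0.047764.
d = 0.285273 + 0.047764 = 0.333037.

0.33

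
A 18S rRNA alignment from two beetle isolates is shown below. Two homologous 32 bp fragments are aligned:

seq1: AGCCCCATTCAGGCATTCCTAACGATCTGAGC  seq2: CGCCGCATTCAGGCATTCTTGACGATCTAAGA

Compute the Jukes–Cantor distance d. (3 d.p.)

The sequences differ at 6 of 32 sites (1, 5, 19, 21, 29, 32), so p = 6/32 = 0.1875.
d = −(3/4) ln(1 − 4p/3) = −0.75 ln(1 − 0.25) = −0.75 ln(0.75)
  = −0.75 × (-0.287682) = 0.215762 substitutions/site.

0.216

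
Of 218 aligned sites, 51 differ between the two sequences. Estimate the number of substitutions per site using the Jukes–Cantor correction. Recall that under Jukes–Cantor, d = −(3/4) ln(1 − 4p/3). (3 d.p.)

p = 51/218 ≈ 0.233945.
d = −(3/4) ln(1 − 4p/3) = −0.75 ln(1 − 0.311927) = −0.75 ln(0.688073)
  = −0.75 × (-0.373860) = 0.280395 substitutions/site.

0.280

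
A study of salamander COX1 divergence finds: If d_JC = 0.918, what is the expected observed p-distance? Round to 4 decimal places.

0.5295

p = (3/4)(1 − e^(−4d/3)) = 0.75 × (1 − e^(-1.224)) = 0.75 × (1 − 0.294052) = 0.529461.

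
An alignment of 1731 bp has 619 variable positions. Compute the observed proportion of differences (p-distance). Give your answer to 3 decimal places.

p = 619/1731 = 0.357596… ≈ 0.358 (to 3 d.p.).

0.358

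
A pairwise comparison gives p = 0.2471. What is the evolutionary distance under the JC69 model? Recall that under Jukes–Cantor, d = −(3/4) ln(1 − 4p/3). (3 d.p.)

d = −(3/4) ln(1 − 4p/3) = −0.75 ln(1 − 0.329467) = −0.75 ln(0.670533)
  = −0.75 × (-0.399682) = 0.299762 substitutions/site.

0.300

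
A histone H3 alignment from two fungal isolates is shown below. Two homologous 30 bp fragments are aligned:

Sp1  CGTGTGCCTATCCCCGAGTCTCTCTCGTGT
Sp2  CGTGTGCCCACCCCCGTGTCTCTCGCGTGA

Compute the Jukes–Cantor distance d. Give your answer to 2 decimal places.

0.19

The sequences differ at 5 of 30 sites (9, 11, 17, 25, 30), so p = 5/30 ≈ 0.166667.
d = −(3/4) ln(1 − 4p/3) = −0.75 ln(1 − 0.222223) = −0.75 ln(0.777777)
  = −0.75 × (-0.251315) = 0.188486 substitutions/site.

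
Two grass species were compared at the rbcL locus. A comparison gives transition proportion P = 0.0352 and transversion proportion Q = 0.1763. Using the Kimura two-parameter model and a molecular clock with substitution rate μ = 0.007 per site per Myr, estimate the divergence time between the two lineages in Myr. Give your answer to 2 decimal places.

17.88

Under the Kimura two-parameter model, d = −½ ln(1 − 2P − Q) − ¼ ln(1 − 2Q).
1 − 2P − Q = 0.7533, giving −½ ln(0.7533) = 0.141646.
1 − 2Q = 0.6474, giving −¼ ln(0.6474) = 0.108698.
d = 0.141646 + 0.108698 = 0.250344.
Under a molecular clock d = 2μt, so t = d/(2μ) = 0.250344 / (2 × 0.007) = 17.88 Myr.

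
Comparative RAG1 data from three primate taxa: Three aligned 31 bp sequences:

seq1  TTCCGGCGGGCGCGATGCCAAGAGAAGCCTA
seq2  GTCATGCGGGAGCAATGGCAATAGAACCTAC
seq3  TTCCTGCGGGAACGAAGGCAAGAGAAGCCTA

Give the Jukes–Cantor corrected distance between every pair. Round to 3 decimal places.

seq1–seq2: 11/31 sites differ → p ≈ 0.354839, d = −0.75 ln(1 − 0.473119) = 0.480585 ≈ 0.481.
seq1–seq3: 5/31 sites differ → p ≈ 0.16129, d = −0.75 ln(1 − 0.215053) = 0.181604 ≈ 0.182.
seq2–seq3: 10/31 sites differ → p ≈ 0.322581, d = −0.75 ln(1 − 0.430108) = 0.421731 ≈ 0.422.

d(seq1,seq2) = 0.481, d(seq1,seq3) = 0.182, d(seq2,seq3) = 0.422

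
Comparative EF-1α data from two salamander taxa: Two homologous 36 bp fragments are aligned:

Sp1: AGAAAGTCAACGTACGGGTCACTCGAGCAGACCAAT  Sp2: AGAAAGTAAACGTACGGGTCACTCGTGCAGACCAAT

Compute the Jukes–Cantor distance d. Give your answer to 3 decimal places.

The sequences differ at 2 of 36 sites (8, 26), so p = 2/36 ≈ 0.055556.
d = −(3/4) ln(1 − 4p/3) = −0.75 ln(1 − 0.074075) = −0.75 ln(0.925925)
  = −0.75 × (-0.076962) = 0.057722 substitutions/site.

0.058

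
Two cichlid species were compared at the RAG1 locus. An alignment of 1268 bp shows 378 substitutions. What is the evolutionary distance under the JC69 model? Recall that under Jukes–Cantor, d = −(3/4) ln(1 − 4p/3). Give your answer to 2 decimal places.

0.38

p = 378/1268 ≈ 0.298107.
d = −(3/4) ln(1 − 4p/3) = −0.75 ln(1 − 0.397476) = −0.75 ln(0.602524)
  = −0.75 × (-0.506628) = 0.379971 substitutions/site.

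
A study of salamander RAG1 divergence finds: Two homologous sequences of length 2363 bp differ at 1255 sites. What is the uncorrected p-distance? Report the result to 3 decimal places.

p = 1255/2363 = 0.531104… ≈ 0.531 (to 3 d.p.).

0.531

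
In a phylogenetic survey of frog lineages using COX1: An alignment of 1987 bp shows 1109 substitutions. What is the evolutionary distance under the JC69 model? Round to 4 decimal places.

p = 1109/1987 ≈ 0.558128.
d = −(3/4) ln(1 − 4p/3) = −0.75 ln(1 − 0.744171) = −0.75 ln(0.255829)
  = −0.75 × (-1.363246) = 1.022435 substitutions/site.

1.0224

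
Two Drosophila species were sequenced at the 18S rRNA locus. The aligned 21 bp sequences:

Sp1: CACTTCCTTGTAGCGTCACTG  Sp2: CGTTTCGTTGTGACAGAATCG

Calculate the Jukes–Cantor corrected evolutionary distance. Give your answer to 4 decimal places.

0.7557

The sequences differ at 10 of 21 sites (2, 3, 7, 12, 13, 15, 16, 17, 19, 20), so p = 10/21 ≈ 0.47619.
d = −(3/4) ln(1 − 4p/3) = −0.75 ln(1 − 0.63492) = −0.75 ln(0.36508)
  = −0.75 × (-1.007639) = 0.755729 substitutions/site.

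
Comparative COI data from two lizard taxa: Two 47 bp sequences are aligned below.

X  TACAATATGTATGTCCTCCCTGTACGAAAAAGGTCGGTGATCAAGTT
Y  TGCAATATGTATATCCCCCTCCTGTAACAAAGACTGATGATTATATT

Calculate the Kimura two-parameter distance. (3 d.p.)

0.573

Of 47 sites, 14 differences are transitions and 3 are transversions, so P = 14/47 ≈ 0.297872 and Q = 3/47 ≈ 0.06383.
Under the Kimura two-parameter model, d = −½ ln(1 − 2P − Q) − ¼ ln(1 − 2Q).
1 − 2P − Q = 0.340426, giving −½ ln(0.340426) = 0.538779.
1 − 2Q = 0.87234, giving −¼ ln(0.87234) = 0.034144.
d = 0.538779 + 0.034144 = 0.572923.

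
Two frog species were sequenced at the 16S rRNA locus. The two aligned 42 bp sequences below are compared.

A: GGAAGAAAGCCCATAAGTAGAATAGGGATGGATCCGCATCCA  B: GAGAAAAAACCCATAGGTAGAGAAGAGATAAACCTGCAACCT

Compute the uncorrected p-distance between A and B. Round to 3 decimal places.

The sequences differ at 14 of 42 positions.
p = 14/42 = 0.333333… ≈ 0.333 (to 3 d.p.).

0.333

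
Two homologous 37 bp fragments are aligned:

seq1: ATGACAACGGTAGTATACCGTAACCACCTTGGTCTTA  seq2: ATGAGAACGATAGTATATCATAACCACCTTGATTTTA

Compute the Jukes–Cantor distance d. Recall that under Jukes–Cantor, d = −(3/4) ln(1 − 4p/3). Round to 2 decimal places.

0.18

The sequences differ at 6 of 37 sites (5, 10, 18, 20, 32, 34), so p = 6/37 ≈ 0.162162.
d = −(3/4) ln(1 − 4p/3) = −0.75 ln(1 − 0.216216) = −0.75 ln(0.783784)
  = −0.75 × (-0.243622) = 0.182717 substitutions/site.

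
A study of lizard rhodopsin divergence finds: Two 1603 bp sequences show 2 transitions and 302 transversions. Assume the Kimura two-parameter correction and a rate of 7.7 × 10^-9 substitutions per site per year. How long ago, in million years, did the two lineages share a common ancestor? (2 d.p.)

14.55

P = 2/1603 ≈ 0.001248 and Q = 302/1603 ≈ 0.188397.
Under the Kimura two-parameter model, d = −½ ln(1 − 2P − Q) − ¼ ln(1 − 2Q).
1 − 2P − Q = 0.809107, giving −½ ln(0.809107) = 0.105912.
1 − 2Q = 0.623206, giving −¼ ln(0.623206) = 0.118220.
d = 0.105912 + 0.118220 = 0.224132.
Under a molecular clock d = 2μt, so t = d/(2μ) = 0.224132 / (2 × 7.7 × 10^-9) = 14.55 million years.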